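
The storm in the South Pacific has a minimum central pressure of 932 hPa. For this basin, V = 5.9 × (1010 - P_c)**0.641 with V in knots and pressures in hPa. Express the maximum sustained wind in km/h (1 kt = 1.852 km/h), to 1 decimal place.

ΔP = 1010 − 932 = 78 hPa.
V ≈ 5.9 × 78^0.641 = 5.9 × 16.324 ≈ 96.313 kt.
96.313 × 1.852 ≈ 178.37 km/h → 178.4 km/h.

178.4 km/h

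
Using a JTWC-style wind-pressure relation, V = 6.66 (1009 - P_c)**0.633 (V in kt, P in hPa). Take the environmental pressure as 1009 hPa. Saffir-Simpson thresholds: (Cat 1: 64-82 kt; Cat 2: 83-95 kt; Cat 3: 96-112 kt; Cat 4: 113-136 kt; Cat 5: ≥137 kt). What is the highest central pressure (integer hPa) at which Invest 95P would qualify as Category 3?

941 hPa

Category 3 begins at V = 96 kt.
Required ΔP = (96/6.66)^(1/0.633) = 14.414^1.580 ≈ 67.71 hPa.
P_c ≤ 1009 − 67.71 = 941.29, so the highest integer P_c is 941 hPa.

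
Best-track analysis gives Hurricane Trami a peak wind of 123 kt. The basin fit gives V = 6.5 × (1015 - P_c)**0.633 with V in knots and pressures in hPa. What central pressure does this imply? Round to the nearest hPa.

911 hPa

ΔP = (V / 6.5)^(1/0.633) = (123/6.5)^1.580.
123/6.5 = 18.923; 18.923^1.580 ≈ 104.08 hPa.
P_c = 1015 − 104.08 = 910.92 ≈ 911 hPa.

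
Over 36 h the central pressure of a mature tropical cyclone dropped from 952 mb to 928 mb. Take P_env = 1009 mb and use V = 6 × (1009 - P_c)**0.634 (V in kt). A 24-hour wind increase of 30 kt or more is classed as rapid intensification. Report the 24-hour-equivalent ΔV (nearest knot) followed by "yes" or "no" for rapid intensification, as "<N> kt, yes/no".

13 kt, no

V₁: ΔP = 57, V ≈ 6 × 57^0.634 ≈ 77.87 kt.
V₂: ΔP = 81, V ≈ 6 × 81^0.634 ≈ 97.30 kt.
ΔV over 36 h = 19.43 kt → 24 h equivalent = 19.43 × 24/36 ≈ 12.95 kt.
13 kt < 30 kt ⇒ not rapid intensification.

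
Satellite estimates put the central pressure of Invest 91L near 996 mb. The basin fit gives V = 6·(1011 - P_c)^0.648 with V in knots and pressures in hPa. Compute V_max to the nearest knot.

35 kt

ΔP = 1011 − 996 = 15 mb.
15^0.648 ≈ 5.782.
V ≈ 6 × 5.782 ≈ 34.7 kt.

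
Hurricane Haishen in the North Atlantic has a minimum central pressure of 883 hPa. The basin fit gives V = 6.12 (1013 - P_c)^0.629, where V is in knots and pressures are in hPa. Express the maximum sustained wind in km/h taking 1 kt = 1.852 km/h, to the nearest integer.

242 km/h

ΔP = 1013 − 883 = 130 hPa.
V ≈ 6.12 × 130^0.629 = 6.12 × 21.363 ≈ 130.744 kt.
130.744 × 1.852 ≈ 242.14 km/h → 242 km/h.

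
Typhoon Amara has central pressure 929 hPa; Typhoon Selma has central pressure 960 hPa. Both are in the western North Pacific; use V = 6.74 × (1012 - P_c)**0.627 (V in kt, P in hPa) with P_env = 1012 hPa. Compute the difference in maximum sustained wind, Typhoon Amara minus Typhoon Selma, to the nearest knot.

27 kt

Typhoon Amara: ΔP = 83; V ≈ 6.74 × 83^0.627 ≈ 107.63 kt.
Typhoon Selma: ΔP = 52; V ≈ 6.74 × 52^0.627 ≈ 80.28 kt.
Difference ≈ 107.63 − 80.28 = 27.35 → 27 kt.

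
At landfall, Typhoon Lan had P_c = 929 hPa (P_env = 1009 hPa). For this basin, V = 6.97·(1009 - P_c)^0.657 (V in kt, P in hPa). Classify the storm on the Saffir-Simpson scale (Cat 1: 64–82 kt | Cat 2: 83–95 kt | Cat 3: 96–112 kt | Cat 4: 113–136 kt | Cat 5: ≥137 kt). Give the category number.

4

ΔP = 1009 − 929 = 80 hPa.
V ≈ 6.97 × 80^0.657 = 6.97 × 17.80 ≈ 124 kt.
124 kt falls in the Category 4 band.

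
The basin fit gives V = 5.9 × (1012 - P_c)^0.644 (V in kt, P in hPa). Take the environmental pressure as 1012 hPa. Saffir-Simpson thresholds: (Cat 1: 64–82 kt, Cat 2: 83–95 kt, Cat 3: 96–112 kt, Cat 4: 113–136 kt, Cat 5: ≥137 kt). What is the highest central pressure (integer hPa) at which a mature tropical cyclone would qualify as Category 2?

Category 2 begins at V = 83 kt.
Required ΔP = (83/5.9)^(1/0.644) = 14.068^1.553 ≈ 60.67 hPa.
P_c ≤ 1012 − 60.67 = 951.33, so the highest integer P_c is 951 hPa.

951 hPa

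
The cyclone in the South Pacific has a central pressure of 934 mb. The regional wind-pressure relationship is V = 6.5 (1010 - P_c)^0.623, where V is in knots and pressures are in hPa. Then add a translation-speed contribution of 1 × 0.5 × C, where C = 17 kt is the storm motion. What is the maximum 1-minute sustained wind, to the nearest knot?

105 kt

ΔP = 1010 − 934 = 76 mb.
76^0.623 ≈ 14.851.
V ≈ 6.5 × 14.851 ≈ 96.5 kt.
Translation term: 1 × 0.5 × 17 = 8.5 kt.
Corrected V ≈ 105 kt → 105 kt.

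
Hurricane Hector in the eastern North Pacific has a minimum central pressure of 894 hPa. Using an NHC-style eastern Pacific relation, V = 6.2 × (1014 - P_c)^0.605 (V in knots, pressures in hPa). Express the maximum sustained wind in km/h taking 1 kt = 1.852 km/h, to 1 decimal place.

207.9 km/h

ΔP = 1014 − 894 = 120 hPa.
V ≈ 6.2 × 120^0.605 = 6.2 × 18.109 ≈ 112.278 kt.
112.278 × 1.852 ≈ 207.94 km/h → 207.9 km/h.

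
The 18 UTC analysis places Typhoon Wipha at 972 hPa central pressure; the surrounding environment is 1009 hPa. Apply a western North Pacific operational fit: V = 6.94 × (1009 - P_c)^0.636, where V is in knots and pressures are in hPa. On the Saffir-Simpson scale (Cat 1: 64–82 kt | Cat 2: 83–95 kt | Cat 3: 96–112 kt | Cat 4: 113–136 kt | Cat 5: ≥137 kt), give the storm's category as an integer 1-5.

1

ΔP = 1009 − 972 = 37 hPa.
V ≈ 6.94 × 37^0.636 = 6.94 × 9.94 ≈ 69 kt.
69 kt falls in the Category 1 band.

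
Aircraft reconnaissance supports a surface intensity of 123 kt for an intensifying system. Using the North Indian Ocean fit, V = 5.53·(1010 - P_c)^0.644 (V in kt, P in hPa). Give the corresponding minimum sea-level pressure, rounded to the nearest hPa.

886 hPa

ΔP = (V / 5.53)^(1/0.644) = (123/5.53)^1.553.
123/5.53 = 22.242; 22.242^1.553 ≈ 123.56 hPa.
P_c = 1010 − 123.56 = 886.44 ≈ 886 hPa.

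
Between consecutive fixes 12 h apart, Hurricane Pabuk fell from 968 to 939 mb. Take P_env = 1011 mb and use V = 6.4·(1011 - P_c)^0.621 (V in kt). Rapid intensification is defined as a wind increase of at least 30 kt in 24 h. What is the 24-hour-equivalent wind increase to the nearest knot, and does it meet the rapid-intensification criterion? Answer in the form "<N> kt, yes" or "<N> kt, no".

50 kt, yes

V₁: ΔP = 43, V ≈ 6.4 × 43^0.621 ≈ 66.16 kt.
V₂: ΔP = 72, V ≈ 6.4 × 72^0.621 ≈ 91.11 kt.
ΔV over 12 h = 24.95 kt → 24 h equivalent = 24.95 × 24/12 ≈ 49.90 kt.
50 kt ≥ 30 kt ⇒ rapid intensification.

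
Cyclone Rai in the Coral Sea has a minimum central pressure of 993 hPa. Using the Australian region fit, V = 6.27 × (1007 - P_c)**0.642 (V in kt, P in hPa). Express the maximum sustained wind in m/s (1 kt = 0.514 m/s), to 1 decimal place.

ΔP = 1007 − 993 = 14 hPa.
V ≈ 6.27 × 14^0.642 = 6.27 × 5.443 ≈ 34.126 kt.
34.126 × 0.514 ≈ 17.54 m/s → 17.5 m/s.

17.5 m/s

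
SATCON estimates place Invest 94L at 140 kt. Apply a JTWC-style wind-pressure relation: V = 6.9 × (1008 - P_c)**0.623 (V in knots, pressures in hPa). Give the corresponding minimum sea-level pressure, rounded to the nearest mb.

ΔP = (V / 6.9)^(1/0.623) = (140/6.9)^1.605.
140/6.9 = 20.290; 20.290^1.605 ≈ 125.42 mb.
P_c = 1008 − 125.42 = 882.58 ≈ 883 mb.

883 mb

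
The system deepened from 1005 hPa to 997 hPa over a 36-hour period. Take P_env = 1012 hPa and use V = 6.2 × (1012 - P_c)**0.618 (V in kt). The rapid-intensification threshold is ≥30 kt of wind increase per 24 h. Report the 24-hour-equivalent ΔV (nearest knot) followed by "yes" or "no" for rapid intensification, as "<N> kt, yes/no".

V₁: ΔP = 7, V ≈ 6.2 × 7^0.618 ≈ 20.64 kt.
V₂: ΔP = 15, V ≈ 6.2 × 15^0.618 ≈ 33.05 kt.
ΔV over 36 h = 12.41 kt → 24 h equivalent = 12.41 × 24/36 ≈ 8.27 kt.
8 kt < 30 kt ⇒ not rapid intensification.

8 kt, no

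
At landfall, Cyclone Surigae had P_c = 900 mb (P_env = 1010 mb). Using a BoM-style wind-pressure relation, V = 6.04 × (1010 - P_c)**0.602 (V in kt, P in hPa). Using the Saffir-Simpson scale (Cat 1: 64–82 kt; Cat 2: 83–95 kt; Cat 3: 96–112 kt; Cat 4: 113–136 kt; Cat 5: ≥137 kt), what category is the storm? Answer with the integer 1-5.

3

ΔP = 1010 − 900 = 110 mb.
V ≈ 6.04 × 110^0.602 = 6.04 × 16.94 ≈ 102 kt.
102 kt falls in the Category 3 band.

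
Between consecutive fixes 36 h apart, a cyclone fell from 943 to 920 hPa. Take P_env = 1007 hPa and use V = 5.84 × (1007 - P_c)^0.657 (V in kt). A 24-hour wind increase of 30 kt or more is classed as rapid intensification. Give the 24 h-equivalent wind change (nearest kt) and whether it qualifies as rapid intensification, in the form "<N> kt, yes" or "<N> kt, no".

13 kt, no

V₁: ΔP = 64, V ≈ 5.84 × 64^0.657 ≈ 89.76 kt.
V₂: ΔP = 87, V ≈ 5.84 × 87^0.657 ≈ 109.82 kt.
ΔV over 36 h = 20.06 kt → 24 h equivalent = 20.06 × 24/36 ≈ 13.37 kt.
13 kt < 30 kt ⇒ not rapid intensification.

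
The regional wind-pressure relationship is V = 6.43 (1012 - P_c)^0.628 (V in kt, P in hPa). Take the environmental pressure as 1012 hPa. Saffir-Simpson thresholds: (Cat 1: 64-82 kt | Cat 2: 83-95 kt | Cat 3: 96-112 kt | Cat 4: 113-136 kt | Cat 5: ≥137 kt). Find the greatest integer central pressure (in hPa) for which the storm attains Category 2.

953 hPa

Category 2 begins at V = 83 kt.
Required ΔP = (83/6.43)^(1/0.628) = 12.908^1.592 ≈ 58.73 hPa.
P_c ≤ 1012 − 58.73 = 953.27, so the highest integer P_c is 953 hPa.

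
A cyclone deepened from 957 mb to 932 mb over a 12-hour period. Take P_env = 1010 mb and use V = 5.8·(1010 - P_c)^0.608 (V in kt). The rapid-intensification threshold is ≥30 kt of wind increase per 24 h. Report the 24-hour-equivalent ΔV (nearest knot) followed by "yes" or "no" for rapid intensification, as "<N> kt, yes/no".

34 kt, yes

V₁: ΔP = 53, V ≈ 5.8 × 53^0.608 ≈ 64.83 kt.
V₂: ΔP = 78, V ≈ 5.8 × 78^0.608 ≈ 82.00 kt.
ΔV over 12 h = 17.17 kt → 24 h equivalent = 17.17 × 24/12 ≈ 34.34 kt.
34 kt ≥ 30 kt ⇒ rapid intensification.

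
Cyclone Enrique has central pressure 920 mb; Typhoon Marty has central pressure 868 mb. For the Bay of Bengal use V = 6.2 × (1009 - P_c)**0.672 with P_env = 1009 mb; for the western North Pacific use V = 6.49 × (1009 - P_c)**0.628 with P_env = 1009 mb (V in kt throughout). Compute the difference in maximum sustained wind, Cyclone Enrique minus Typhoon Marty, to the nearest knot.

Cyclone Enrique: ΔP = 89; V ≈ 6.2 × 89^0.672 ≈ 126.58 kt.
Typhoon Marty: ΔP = 141; V ≈ 6.49 × 141^0.628 ≈ 145.20 kt.
Difference ≈ 126.58 − 145.20 = -18.62 → -19 kt.

-19 kt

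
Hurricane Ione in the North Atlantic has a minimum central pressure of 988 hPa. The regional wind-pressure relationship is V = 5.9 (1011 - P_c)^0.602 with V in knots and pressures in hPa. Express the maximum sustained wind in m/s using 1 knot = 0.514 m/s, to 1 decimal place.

20.0 m/s

ΔP = 1011 − 988 = 23 hPa.
V ≈ 5.9 × 23^0.602 = 5.9 × 6.603 ≈ 38.959 kt.
38.959 × 0.514 ≈ 20.03 m/s → 20.0 m/s.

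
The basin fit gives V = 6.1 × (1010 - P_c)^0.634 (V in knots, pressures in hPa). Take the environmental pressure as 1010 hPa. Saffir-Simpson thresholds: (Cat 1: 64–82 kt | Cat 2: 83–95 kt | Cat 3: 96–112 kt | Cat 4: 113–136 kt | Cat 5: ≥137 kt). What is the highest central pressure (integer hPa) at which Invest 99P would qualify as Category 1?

969 hPa

Category 1 begins at V = 64 kt.
Required ΔP = (64/6.1)^(1/0.634) = 10.492^1.577 ≈ 40.75 hPa.
P_c ≤ 1010 − 40.75 = 969.25, so the highest integer P_c is 969 hPa.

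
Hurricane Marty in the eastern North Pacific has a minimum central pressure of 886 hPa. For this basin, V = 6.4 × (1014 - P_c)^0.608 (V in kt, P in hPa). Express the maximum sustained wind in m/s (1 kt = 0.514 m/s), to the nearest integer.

ΔP = 1014 − 886 = 128 hPa.
V ≈ 6.4 × 128^0.608 = 6.4 × 19.107 ≈ 122.282 kt.
122.282 × 0.514 ≈ 62.85 m/s → 63 m/s.

63 m/s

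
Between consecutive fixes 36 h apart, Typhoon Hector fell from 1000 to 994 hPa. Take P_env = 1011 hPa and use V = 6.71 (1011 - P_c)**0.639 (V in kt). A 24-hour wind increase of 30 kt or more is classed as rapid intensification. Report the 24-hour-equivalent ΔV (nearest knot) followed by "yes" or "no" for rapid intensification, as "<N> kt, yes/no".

7 kt, no

V₁: ΔP = 11, V ≈ 6.71 × 11^0.639 ≈ 31.06 kt.
V₂: ΔP = 17, V ≈ 6.71 × 17^0.639 ≈ 41.02 kt.
ΔV over 36 h = 9.96 kt → 24 h equivalent = 9.96 × 24/36 ≈ 6.64 kt.
7 kt < 30 kt ⇒ not rapid intensification.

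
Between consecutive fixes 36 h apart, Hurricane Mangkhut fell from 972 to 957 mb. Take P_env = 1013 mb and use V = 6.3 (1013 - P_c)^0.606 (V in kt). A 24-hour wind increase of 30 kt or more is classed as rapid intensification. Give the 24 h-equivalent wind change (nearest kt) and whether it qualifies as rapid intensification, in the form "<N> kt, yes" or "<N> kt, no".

8 kt, no

V₁: ΔP = 41, V ≈ 6.3 × 41^0.606 ≈ 59.80 kt.
V₂: ΔP = 56, V ≈ 6.3 × 56^0.606 ≈ 72.23 kt.
ΔV over 36 h = 12.43 kt → 24 h equivalent = 12.43 × 24/36 ≈ 8.29 kt.
8 kt < 30 kt ⇒ not rapid intensification.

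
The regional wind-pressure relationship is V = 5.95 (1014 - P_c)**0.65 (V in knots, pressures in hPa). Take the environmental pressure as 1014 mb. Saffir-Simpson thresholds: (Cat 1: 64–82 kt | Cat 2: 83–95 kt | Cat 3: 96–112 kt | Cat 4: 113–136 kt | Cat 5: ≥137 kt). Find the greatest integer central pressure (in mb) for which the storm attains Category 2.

Category 2 begins at V = 83 kt.
Required ΔP = (83/5.95)^(1/0.65) = 13.950^1.538 ≈ 57.66 mb.
P_c ≤ 1014 − 57.66 = 956.34, so the highest integer P_c is 956 mb.

956 mb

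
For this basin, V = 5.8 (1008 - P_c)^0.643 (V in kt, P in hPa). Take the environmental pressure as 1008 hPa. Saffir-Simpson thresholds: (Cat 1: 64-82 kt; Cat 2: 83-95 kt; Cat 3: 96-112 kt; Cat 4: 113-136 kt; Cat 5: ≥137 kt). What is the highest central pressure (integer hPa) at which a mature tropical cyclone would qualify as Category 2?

Category 2 begins at V = 83 kt.
Required ΔP = (83/5.8)^(1/0.643) = 14.310^1.555 ≈ 62.70 hPa.
P_c ≤ 1008 − 62.70 = 945.30, so the highest integer P_c is 945 hPa.

945 hPa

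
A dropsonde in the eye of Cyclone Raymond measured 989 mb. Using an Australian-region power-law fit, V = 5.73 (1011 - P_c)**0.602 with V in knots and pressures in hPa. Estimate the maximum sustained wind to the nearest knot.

37 kt

ΔP = 1011 − 989 = 22 mb.
22^0.602 ≈ 6.429.
V ≈ 5.73 × 6.429 ≈ 36.8 kt.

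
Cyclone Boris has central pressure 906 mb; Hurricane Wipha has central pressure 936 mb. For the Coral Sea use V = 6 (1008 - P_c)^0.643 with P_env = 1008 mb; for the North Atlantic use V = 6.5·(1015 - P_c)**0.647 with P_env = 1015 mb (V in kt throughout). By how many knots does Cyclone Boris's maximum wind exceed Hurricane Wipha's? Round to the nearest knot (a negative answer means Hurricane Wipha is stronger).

Cyclone Boris: ΔP = 102; V ≈ 6 × 102^0.643 ≈ 117.40 kt.
Hurricane Wipha: ΔP = 79; V ≈ 6.5 × 79^0.647 ≈ 109.82 kt.
Difference ≈ 117.40 − 109.82 = 7.58 → 8 kt.

8 kt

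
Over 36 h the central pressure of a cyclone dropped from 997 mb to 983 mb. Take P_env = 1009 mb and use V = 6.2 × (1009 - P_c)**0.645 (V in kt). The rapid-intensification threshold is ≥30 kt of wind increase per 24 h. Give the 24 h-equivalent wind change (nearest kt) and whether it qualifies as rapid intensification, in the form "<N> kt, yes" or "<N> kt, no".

V₁: ΔP = 12, V ≈ 6.2 × 12^0.645 ≈ 30.79 kt.
V₂: ΔP = 26, V ≈ 6.2 × 26^0.645 ≈ 50.70 kt.
ΔV over 36 h = 19.91 kt → 24 h equivalent = 19.91 × 24/36 ≈ 13.27 kt.
13 kt < 30 kt ⇒ not rapid intensification.

13 kt, no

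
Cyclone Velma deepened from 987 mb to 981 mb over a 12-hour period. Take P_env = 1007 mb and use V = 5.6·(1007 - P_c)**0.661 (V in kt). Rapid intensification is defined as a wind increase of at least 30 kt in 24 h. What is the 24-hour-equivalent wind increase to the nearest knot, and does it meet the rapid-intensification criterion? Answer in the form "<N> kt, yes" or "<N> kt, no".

15 kt, no

V₁: ΔP = 20, V ≈ 5.6 × 20^0.661 ≈ 40.57 kt.
V₂: ΔP = 26, V ≈ 5.6 × 26^0.661 ≈ 48.25 kt.
ΔV over 12 h = 7.68 kt → 24 h equivalent = 7.68 × 24/12 ≈ 15.36 kt.
15 kt < 30 kt ⇒ not rapid intensification.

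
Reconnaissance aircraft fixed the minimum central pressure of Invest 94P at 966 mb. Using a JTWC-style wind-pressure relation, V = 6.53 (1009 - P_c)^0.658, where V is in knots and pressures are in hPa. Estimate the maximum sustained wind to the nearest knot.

ΔP = 1009 − 966 = 43 mb.
43^0.658 ≈ 11.880.
V ≈ 6.53 × 11.880 ≈ 77.6 kt.

78 kt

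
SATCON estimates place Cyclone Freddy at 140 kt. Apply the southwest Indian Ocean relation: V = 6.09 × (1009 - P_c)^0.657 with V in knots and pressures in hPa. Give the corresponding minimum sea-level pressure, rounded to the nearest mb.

891 mb

ΔP = (V / 6.09)^(1/0.657) = (140/6.09)^1.522.
140/6.09 = 22.989; 22.989^1.522 ≈ 118.12 mb.
P_c = 1009 − 118.12 = 890.88 ≈ 891 mb.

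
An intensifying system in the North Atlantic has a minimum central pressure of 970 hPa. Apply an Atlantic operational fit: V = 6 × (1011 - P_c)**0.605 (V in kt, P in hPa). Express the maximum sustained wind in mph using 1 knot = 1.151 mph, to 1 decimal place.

65.3 mph

ΔP = 1011 − 970 = 41 hPa.
V ≈ 6 × 41^0.605 = 6 × 9.457 ≈ 56.739 kt.
56.739 × 1.151 ≈ 65.31 mph → 65.3 mph.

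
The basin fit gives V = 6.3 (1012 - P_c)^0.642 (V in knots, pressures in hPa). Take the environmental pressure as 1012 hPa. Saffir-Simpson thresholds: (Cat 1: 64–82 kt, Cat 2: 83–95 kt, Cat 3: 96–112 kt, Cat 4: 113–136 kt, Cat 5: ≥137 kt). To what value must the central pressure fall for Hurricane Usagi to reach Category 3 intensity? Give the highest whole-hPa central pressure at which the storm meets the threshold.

942 hPa

Category 3 begins at V = 96 kt.
Required ΔP = (96/6.3)^(1/0.642) = 15.238^1.558 ≈ 69.59 hPa.
P_c ≤ 1012 − 69.59 = 942.41, so the highest integer P_c is 942 hPa.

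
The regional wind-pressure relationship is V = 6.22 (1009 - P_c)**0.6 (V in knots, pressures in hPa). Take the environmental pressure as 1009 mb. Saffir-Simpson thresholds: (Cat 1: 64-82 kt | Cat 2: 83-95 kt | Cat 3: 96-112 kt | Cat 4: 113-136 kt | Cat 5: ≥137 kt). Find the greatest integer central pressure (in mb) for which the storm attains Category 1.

960 mb

Category 1 begins at V = 64 kt.
Required ΔP = (64/6.22)^(1/0.6) = 10.289^1.667 ≈ 48.68 mb.
P_c ≤ 1009 − 48.68 = 960.32, so the highest integer P_c is 960 mb.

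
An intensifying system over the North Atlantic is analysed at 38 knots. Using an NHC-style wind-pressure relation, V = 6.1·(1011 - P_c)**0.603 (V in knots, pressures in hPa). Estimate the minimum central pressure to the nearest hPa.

ΔP = (V / 6.1)^(1/0.603) = (38/6.1)^1.658.
38/6.1 = 6.230; 6.230^1.658 ≈ 20.77 hPa.
P_c = 1011 − 20.77 = 990.23 ≈ 990 hPa.

990 hPa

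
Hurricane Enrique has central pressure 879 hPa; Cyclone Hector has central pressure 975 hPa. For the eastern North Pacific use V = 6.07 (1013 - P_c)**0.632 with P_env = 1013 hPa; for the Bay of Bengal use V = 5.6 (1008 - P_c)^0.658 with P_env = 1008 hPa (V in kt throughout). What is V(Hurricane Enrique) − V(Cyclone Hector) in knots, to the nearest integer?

78 kt

Hurricane Enrique: ΔP = 134; V ≈ 6.07 × 134^0.632 ≈ 134.13 kt.
Cyclone Hector: ΔP = 33; V ≈ 5.6 × 33^0.658 ≈ 55.89 kt.
Difference ≈ 134.13 − 55.89 = 78.24 → 78 kt.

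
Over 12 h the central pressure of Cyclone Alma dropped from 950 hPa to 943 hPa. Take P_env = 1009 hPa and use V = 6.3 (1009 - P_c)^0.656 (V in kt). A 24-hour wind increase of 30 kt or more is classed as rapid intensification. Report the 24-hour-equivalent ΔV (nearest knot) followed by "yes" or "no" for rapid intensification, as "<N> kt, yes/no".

V₁: ΔP = 59, V ≈ 6.3 × 59^0.656 ≈ 91.42 kt.
V₂: ΔP = 66, V ≈ 6.3 × 66^0.656 ≈ 98.39 kt.
ΔV over 12 h = 6.97 kt → 24 h equivalent = 6.97 × 24/12 ≈ 13.94 kt.
14 kt < 30 kt ⇒ not rapid intensification.

14 kt, no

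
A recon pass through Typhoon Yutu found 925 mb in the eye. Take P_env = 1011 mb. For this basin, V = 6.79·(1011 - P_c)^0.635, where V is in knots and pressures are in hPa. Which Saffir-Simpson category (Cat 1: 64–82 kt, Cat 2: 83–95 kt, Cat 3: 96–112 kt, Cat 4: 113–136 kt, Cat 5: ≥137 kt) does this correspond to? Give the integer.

4

ΔP = 1011 − 925 = 86 mb.
V ≈ 6.79 × 86^0.635 = 6.79 × 16.92 ≈ 115 kt.
115 kt falls in the Category 4 band.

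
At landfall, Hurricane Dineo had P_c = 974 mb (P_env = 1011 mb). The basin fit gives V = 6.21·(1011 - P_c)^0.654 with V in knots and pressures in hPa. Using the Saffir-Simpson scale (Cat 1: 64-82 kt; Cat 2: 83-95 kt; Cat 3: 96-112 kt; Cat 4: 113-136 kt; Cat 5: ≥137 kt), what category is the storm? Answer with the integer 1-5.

1

ΔP = 1011 − 974 = 37 mb.
V ≈ 6.21 × 37^0.654 = 6.21 × 10.61 ≈ 66 kt.
66 kt falls in the Category 1 band.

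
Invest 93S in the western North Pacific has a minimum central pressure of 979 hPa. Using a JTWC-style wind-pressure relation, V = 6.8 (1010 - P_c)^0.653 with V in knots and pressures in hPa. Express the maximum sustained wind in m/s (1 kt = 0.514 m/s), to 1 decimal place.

ΔP = 1010 − 979 = 31 hPa.
V ≈ 6.8 × 31^0.653 = 6.8 × 9.416 ≈ 64.028 kt.
64.028 × 0.514 ≈ 32.91 m/s → 32.9 m/s.

32.9 m/s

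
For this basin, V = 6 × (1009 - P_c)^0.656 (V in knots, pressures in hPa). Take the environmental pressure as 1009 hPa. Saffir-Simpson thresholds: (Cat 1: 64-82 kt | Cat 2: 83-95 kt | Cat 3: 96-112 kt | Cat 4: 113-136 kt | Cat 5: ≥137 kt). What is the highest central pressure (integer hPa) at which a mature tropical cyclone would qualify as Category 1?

Category 1 begins at V = 64 kt.
Required ΔP = (64/6)^(1/0.656) = 10.667^1.524 ≈ 36.91 hPa.
P_c ≤ 1009 − 36.91 = 972.09, so the highest integer P_c is 972 hPa.

972 hPa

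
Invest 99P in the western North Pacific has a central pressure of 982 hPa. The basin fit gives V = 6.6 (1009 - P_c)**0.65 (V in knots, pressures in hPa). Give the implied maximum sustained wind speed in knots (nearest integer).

ΔP = 1009 − 982 = 27 hPa.
27^0.65 ≈ 8.519.
V ≈ 6.6 × 8.519 ≈ 56.2 kt.

56 kt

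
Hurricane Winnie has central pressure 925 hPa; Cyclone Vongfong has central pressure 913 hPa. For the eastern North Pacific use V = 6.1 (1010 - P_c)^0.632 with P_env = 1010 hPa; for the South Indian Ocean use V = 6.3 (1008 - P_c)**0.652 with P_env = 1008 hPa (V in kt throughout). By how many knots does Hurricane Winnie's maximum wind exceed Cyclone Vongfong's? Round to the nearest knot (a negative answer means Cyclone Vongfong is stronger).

-22 kt

Hurricane Winnie: ΔP = 85; V ≈ 6.1 × 85^0.632 ≈ 101.09 kt.
Cyclone Vongfong: ΔP = 95; V ≈ 6.3 × 95^0.652 ≈ 122.69 kt.
Difference ≈ 101.09 − 122.69 = -21.60 → -22 kt.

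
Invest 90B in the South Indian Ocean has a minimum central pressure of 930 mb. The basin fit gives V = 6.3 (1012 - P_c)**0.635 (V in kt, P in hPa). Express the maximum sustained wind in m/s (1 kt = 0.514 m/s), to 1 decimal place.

ΔP = 1012 − 930 = 82 mb.
V ≈ 6.3 × 82^0.635 = 6.3 × 16.416 ≈ 103.422 kt.
103.422 × 0.514 ≈ 53.16 m/s → 53.2 m/s.

53.2 m/s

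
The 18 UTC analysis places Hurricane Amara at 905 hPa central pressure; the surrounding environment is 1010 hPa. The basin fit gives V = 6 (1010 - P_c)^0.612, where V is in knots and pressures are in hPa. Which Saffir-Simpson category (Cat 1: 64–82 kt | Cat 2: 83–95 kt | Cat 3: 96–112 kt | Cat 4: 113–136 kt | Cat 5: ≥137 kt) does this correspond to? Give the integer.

ΔP = 1010 − 905 = 105 hPa.
V ≈ 6 × 105^0.612 = 6 × 17.26 ≈ 104 kt.
104 kt falls in the Category 3 band.

3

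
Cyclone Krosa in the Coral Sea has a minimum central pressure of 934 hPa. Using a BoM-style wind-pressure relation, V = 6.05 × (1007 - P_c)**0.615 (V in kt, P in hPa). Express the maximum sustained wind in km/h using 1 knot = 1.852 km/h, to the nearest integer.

ΔP = 1007 − 934 = 73 hPa.
V ≈ 6.05 × 73^0.615 = 6.05 × 13.994 ≈ 84.664 kt.
84.664 × 1.852 ≈ 156.80 km/h → 157 km/h.

157 km/h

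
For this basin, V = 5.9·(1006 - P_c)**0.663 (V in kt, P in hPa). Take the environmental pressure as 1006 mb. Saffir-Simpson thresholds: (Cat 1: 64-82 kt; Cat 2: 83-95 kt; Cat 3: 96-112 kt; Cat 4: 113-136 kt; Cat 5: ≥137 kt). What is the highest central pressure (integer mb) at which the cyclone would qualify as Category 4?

Category 4 begins at V = 113 kt.
Required ΔP = (113/5.9)^(1/0.663) = 19.153^1.508 ≈ 85.90 mb.
P_c ≤ 1006 − 85.90 = 920.10, so the highest integer P_c is 920 mb.

920 mb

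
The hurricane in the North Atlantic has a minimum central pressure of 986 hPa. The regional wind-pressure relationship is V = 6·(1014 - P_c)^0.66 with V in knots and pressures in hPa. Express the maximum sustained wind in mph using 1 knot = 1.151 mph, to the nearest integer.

ΔP = 1014 − 986 = 28 hPa.
V ≈ 6 × 28^0.66 = 6 × 9.018 ≈ 54.110 kt.
54.110 × 1.151 ≈ 62.28 mph → 62 mph.

62 mph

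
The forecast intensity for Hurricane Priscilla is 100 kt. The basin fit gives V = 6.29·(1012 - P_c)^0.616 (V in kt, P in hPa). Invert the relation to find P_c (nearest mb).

923 mb

ΔP = (V / 6.29)^(1/0.616) = (100/6.29)^1.623.
100/6.29 = 15.898; 15.898^1.623 ≈ 89.17 mb.
P_c = 1012 − 89.17 = 922.83 ≈ 923 mb.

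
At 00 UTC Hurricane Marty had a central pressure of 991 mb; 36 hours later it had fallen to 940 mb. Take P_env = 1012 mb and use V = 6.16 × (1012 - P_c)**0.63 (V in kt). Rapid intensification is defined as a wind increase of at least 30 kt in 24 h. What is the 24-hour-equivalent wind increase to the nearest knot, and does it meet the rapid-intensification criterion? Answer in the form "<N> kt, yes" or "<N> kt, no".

V₁: ΔP = 21, V ≈ 6.16 × 21^0.63 ≈ 41.94 kt.
V₂: ΔP = 72, V ≈ 6.16 × 72^0.63 ≈ 91.14 kt.
ΔV over 36 h = 49.20 kt → 24 h equivalent = 49.20 × 24/36 ≈ 32.80 kt.
33 kt ≥ 30 kt ⇒ rapid intensification.

33 kt, yes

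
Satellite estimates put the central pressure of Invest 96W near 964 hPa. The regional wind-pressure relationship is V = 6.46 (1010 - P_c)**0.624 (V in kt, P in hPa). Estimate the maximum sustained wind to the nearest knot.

70 kt

ΔP = 1010 − 964 = 46 hPa.
46^0.624 ≈ 10.903.
V ≈ 6.46 × 10.903 ≈ 70.4 kt.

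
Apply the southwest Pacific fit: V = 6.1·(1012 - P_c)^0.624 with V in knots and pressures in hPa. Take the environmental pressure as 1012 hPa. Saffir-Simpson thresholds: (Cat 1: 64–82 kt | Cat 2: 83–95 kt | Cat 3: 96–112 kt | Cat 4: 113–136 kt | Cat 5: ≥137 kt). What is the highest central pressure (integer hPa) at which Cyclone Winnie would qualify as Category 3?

Category 3 begins at V = 96 kt.
Required ΔP = (96/6.1)^(1/0.624) = 15.738^1.603 ≈ 82.83 hPa.
P_c ≤ 1012 − 82.83 = 929.17, so the highest integer P_c is 929 hPa.

929 hPa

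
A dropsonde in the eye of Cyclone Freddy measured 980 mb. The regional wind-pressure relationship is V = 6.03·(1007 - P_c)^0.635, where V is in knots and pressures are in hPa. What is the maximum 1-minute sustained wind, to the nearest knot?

ΔP = 1007 − 980 = 27 mb.
27^0.635 ≈ 8.108.
V ≈ 6.03 × 8.108 ≈ 48.9 kt.

49 kt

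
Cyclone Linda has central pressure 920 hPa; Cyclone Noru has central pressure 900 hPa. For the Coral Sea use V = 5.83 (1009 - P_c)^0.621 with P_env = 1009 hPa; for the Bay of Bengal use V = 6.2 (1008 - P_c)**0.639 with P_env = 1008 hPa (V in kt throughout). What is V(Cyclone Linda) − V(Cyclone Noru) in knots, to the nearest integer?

-29 kt

Cyclone Linda: ΔP = 89; V ≈ 5.83 × 89^0.621 ≈ 94.68 kt.
Cyclone Noru: ΔP = 108; V ≈ 6.2 × 108^0.639 ≈ 123.52 kt.
Difference ≈ 94.68 − 123.52 = -28.84 → -29 kt.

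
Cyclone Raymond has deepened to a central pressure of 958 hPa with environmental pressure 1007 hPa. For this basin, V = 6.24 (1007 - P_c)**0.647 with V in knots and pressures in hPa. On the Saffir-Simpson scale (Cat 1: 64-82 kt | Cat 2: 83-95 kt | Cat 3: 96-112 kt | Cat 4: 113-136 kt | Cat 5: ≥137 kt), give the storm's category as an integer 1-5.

ΔP = 1007 − 958 = 49 hPa.
V ≈ 6.24 × 49^0.647 = 6.24 × 12.40 ≈ 77 kt.
77 kt falls in the Category 1 band.

1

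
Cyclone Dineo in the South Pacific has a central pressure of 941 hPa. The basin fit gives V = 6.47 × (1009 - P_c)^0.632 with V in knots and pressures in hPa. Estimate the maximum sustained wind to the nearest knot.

ΔP = 1009 − 941 = 68 hPa.
68^0.632 ≈ 14.393.
V ≈ 6.47 × 14.393 ≈ 93.1 kt.

93 kt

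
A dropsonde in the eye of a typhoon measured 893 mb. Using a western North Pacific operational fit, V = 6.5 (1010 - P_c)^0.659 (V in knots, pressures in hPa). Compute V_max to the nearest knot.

ΔP = 1010 − 893 = 117 mb.
117^0.659 ≈ 23.064.
V ≈ 6.5 × 23.064 ≈ 149.9 kt.

150 kt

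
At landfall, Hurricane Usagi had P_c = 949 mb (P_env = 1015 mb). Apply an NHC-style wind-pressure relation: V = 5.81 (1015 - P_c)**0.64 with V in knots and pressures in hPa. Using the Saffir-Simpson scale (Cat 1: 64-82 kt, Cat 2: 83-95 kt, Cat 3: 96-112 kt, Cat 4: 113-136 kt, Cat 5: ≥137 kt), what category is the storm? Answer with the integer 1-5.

2

ΔP = 1015 − 949 = 66 mb.
V ≈ 5.81 × 66^0.64 = 5.81 × 14.61 ≈ 85 kt.
85 kt falls in the Category 2 band.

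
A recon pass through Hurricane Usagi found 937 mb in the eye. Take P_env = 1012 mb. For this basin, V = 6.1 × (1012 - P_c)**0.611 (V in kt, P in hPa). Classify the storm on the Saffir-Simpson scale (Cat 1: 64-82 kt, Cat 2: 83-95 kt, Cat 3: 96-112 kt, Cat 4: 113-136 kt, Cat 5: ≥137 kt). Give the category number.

ΔP = 1012 − 937 = 75 mb.
V ≈ 6.1 × 75^0.611 = 6.1 × 13.98 ≈ 85 kt.
85 kt falls in the Category 2 band.

2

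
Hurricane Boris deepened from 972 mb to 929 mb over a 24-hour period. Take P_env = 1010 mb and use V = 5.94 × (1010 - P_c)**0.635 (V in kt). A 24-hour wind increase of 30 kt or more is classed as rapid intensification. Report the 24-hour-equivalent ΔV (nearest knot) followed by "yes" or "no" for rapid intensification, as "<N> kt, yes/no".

V₁: ΔP = 38, V ≈ 5.94 × 38^0.635 ≈ 59.83 kt.
V₂: ΔP = 81, V ≈ 5.94 × 81^0.635 ≈ 96.76 kt.
ΔV over 24 h = 36.93 kt → 24 h equivalent = 36.93 × 24/24 ≈ 36.93 kt.
37 kt ≥ 30 kt ⇒ rapid intensification.

37 kt, yes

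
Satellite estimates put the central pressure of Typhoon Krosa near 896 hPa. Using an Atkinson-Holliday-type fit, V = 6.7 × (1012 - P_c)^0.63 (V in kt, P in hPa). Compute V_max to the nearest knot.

134 kt

ΔP = 1012 − 896 = 116 hPa.
116^0.63 ≈ 19.981.
V ≈ 6.7 × 19.981 ≈ 133.9 kt.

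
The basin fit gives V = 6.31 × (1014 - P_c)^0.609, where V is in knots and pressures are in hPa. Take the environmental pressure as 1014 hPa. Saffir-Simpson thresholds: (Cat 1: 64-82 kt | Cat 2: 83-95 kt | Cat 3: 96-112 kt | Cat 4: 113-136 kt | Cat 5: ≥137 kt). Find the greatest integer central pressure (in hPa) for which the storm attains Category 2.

Category 2 begins at V = 83 kt.
Required ΔP = (83/6.31)^(1/0.609) = 13.154^1.642 ≈ 68.79 hPa.
P_c ≤ 1014 − 68.79 = 945.21, so the highest integer P_c is 945 hPa.

945 hPa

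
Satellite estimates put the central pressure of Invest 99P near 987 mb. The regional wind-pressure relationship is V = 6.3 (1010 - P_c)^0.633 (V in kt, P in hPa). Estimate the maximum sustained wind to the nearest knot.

46 kt

ΔP = 1010 − 987 = 23 mb.
23^0.633 ≈ 7.277.
V ≈ 6.3 × 7.277 ≈ 45.8 kt.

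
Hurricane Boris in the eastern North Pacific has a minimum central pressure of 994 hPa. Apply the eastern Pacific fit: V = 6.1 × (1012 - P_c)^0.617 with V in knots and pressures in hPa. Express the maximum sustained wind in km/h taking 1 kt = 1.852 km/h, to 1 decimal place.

ΔP = 1012 − 994 = 18 hPa.
V ≈ 6.1 × 18^0.617 = 6.1 × 5.950 ≈ 36.294 kt.
36.294 × 1.852 ≈ 67.22 km/h → 67.2 km/h.

67.2 km/h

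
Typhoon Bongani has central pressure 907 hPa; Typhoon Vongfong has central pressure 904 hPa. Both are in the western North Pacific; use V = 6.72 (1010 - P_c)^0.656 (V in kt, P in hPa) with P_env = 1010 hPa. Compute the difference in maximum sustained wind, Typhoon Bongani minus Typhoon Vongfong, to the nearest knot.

Typhoon Bongani: ΔP = 103; V ≈ 6.72 × 103^0.656 ≈ 140.54 kt.
Typhoon Vongfong: ΔP = 106; V ≈ 6.72 × 106^0.656 ≈ 143.21 kt.
Difference ≈ 140.54 − 143.21 = -2.67 → -3 kt.

-3 kt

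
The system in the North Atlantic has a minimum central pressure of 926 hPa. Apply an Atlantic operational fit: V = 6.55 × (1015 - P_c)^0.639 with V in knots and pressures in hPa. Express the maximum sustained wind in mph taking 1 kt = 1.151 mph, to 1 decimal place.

132.7 mph

ΔP = 1015 − 926 = 89 hPa.
V ≈ 6.55 × 89^0.639 = 6.55 × 17.606 ≈ 115.319 kt.
115.319 × 1.151 ≈ 132.73 mph → 132.7 mph.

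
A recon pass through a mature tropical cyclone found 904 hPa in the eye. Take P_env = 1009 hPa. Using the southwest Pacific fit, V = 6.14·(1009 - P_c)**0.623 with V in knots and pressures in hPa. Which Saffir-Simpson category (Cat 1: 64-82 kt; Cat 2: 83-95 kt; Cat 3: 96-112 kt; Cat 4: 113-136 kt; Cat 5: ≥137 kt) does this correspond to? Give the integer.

3

ΔP = 1009 − 904 = 105 hPa.
V ≈ 6.14 × 105^0.623 = 6.14 × 18.16 ≈ 112 kt.
112 kt falls in the Category 3 band.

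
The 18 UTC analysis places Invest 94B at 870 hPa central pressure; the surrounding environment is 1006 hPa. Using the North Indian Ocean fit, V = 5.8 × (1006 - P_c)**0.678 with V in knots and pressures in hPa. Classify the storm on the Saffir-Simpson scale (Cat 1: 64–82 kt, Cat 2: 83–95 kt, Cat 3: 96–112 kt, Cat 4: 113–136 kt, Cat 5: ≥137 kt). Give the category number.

5

ΔP = 1006 − 870 = 136 hPa.
V ≈ 5.8 × 136^0.678 = 5.8 × 27.96 ≈ 162 kt.
162 kt falls in the Category 5 band.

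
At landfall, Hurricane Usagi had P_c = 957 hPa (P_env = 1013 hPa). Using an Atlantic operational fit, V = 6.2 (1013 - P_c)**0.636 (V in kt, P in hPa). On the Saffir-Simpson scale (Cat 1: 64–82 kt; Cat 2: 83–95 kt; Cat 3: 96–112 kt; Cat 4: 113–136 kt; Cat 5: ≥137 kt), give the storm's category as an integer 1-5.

1

ΔP = 1013 − 957 = 56 hPa.
V ≈ 6.2 × 56^0.636 = 6.2 × 12.94 ≈ 80 kt.
80 kt falls in the Category 1 band.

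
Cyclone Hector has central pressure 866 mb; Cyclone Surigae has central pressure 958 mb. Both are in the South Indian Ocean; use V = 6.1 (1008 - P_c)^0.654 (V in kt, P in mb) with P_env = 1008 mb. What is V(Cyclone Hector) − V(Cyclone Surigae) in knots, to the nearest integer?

77 kt

Cyclone Hector: ΔP = 142; V ≈ 6.1 × 142^0.654 ≈ 155.93 kt.
Cyclone Surigae: ΔP = 50; V ≈ 6.1 × 50^0.654 ≈ 78.79 kt.
Difference ≈ 155.93 − 78.79 = 77.14 → 77 kt.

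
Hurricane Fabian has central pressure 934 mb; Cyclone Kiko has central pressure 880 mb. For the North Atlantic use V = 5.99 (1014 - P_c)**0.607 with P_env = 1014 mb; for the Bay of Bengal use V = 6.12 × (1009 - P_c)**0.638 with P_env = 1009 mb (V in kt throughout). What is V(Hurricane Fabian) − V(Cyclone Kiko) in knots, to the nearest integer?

-50 kt

Hurricane Fabian: ΔP = 80; V ≈ 5.99 × 80^0.607 ≈ 85.63 kt.
Cyclone Kiko: ΔP = 129; V ≈ 6.12 × 129^0.638 ≈ 135.93 kt.
Difference ≈ 85.63 − 135.93 = -50.30 → -50 kt.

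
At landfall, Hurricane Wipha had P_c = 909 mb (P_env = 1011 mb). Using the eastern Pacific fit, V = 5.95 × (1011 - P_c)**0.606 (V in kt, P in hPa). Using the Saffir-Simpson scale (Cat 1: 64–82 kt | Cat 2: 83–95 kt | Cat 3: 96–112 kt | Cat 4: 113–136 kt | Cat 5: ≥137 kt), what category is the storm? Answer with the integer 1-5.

ΔP = 1011 − 909 = 102 mb.
V ≈ 5.95 × 102^0.606 = 5.95 × 16.49 ≈ 98 kt.
98 kt falls in the Category 3 band.

3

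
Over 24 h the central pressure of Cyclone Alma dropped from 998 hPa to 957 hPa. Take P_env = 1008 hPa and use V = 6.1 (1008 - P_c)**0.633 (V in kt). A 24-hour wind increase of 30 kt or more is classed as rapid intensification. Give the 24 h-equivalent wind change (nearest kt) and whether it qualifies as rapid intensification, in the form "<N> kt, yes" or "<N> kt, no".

47 kt, yes

V₁: ΔP = 10, V ≈ 6.1 × 10^0.633 ≈ 26.20 kt.
V₂: ΔP = 51, V ≈ 6.1 × 51^0.633 ≈ 73.49 kt.
ΔV over 24 h = 47.29 kt → 24 h equivalent = 47.29 × 24/24 ≈ 47.29 kt.
47 kt ≥ 30 kt ⇒ rapid intensification.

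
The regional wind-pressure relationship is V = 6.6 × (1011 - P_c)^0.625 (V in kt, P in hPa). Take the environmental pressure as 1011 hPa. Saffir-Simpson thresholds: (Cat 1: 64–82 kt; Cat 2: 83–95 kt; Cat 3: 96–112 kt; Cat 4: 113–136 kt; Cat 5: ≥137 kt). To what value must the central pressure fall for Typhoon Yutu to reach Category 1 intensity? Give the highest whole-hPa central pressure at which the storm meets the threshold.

973 hPa

Category 1 begins at V = 64 kt.
Required ΔP = (64/6.6)^(1/0.625) = 9.697^1.600 ≈ 37.90 hPa.
P_c ≤ 1011 − 37.90 = 973.10, so the highest integer P_c is 973 hPa.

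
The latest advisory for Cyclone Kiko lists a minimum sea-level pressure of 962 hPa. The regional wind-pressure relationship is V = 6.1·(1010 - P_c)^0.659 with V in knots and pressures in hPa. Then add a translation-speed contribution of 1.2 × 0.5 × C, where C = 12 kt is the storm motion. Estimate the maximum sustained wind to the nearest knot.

ΔP = 1010 − 962 = 48 hPa.
48^0.659 ≈ 12.821.
V ≈ 6.1 × 12.821 ≈ 78.2 kt.
Translation term: 1.2 × 0.5 × 12 = 7.2 kt.
Corrected V ≈ 85.4 kt → 85 kt.

85 kt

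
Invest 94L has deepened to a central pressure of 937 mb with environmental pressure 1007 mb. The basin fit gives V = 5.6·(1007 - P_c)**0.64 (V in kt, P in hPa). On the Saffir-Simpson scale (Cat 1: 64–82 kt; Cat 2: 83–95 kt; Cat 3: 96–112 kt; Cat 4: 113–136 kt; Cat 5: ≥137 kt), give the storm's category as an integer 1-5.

ΔP = 1007 − 937 = 70 mb.
V ≈ 5.6 × 70^0.64 = 5.6 × 15.17 ≈ 85 kt.
85 kt falls in the Category 2 band.

2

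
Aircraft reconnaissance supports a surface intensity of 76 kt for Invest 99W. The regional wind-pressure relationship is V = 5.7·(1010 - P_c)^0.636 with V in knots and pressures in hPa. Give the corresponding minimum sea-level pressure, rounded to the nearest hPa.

ΔP = (V / 5.7)^(1/0.636) = (76/5.7)^1.572.
76/5.7 = 13.333; 13.333^1.572 ≈ 58.72 hPa.
P_c = 1010 − 58.72 = 951.28 ≈ 951 hPa.

951 hPa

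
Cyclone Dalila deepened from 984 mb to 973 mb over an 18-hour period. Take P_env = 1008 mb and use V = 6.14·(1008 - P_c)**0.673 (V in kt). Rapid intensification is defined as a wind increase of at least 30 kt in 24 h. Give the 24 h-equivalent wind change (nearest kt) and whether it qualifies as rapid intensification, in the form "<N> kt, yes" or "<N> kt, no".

V₁: ΔP = 24, V ≈ 6.14 × 24^0.673 ≈ 52.13 kt.
V₂: ΔP = 35, V ≈ 6.14 × 35^0.673 ≈ 67.19 kt.
ΔV over 18 h = 15.06 kt → 24 h equivalent = 15.06 × 24/18 ≈ 20.08 kt.
20 kt < 30 kt ⇒ not rapid intensification.

20 kt, no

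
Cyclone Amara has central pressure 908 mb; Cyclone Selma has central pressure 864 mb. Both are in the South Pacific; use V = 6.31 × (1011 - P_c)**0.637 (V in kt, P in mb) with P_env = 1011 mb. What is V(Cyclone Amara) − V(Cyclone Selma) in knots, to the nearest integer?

-31 kt

Cyclone Amara: ΔP = 103; V ≈ 6.31 × 103^0.637 ≈ 120.84 kt.
Cyclone Selma: ΔP = 147; V ≈ 6.31 × 147^0.637 ≈ 151.57 kt.
Difference ≈ 120.84 − 151.57 = -30.73 → -31 kt.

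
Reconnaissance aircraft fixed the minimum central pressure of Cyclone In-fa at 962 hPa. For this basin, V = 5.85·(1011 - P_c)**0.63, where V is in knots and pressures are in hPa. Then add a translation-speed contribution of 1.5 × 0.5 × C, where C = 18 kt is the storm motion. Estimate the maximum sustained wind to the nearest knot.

ΔP = 1011 − 962 = 49 hPa.
49^0.63 ≈ 11.610.
V ≈ 5.85 × 11.610 ≈ 67.9 kt.
Translation term: 1.5 × 0.5 × 18 = 13.5 kt.
Corrected V ≈ 81.4 kt → 81 kt.

81 kt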